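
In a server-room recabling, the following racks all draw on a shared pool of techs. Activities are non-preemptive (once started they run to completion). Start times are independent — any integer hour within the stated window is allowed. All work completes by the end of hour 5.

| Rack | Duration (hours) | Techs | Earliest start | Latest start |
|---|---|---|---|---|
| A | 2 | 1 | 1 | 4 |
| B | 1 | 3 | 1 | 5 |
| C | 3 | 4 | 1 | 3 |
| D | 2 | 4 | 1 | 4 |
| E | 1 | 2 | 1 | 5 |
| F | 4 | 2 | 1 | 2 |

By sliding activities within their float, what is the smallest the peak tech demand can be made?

Early-start (A@1, B@1, C@1, D@1, E@1, F@1) gives peak 16: h1:16  h2:11  h3:6  h4:2  h5:0.
Shift D→4, E→3, F→2.
Schedule A@1, B@1, C@1, D@4, E@3, F@2: h1:8  h2:7  h3:8  h4:6  h5:6 — peak 8.

8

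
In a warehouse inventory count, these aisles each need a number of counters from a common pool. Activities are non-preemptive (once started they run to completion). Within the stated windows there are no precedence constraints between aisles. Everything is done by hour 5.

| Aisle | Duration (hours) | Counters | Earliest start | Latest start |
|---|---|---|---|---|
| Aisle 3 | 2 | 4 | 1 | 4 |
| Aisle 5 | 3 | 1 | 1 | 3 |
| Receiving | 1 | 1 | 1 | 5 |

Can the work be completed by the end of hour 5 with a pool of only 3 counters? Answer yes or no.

The minimum achievable peak is 4; 3 < 4, so no feasible schedule stays within the cap.

no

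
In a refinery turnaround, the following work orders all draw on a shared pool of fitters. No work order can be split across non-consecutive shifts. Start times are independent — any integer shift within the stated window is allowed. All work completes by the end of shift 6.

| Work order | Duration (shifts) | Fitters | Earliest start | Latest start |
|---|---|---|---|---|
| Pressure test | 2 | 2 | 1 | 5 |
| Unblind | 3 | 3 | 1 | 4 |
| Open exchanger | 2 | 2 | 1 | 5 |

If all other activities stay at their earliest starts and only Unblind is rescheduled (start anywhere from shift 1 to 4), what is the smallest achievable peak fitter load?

4

Unblind@1: s1:7  s2:7  s3:3  s4:0  s5:0  s6:0 → peak 7
Unblind@2: s1:4  s2:7  s3:3  s4:3  s5:0  s6:0 → peak 7
Unblind@3: s1:4  s2:4  s3:3  s4:3  s5:3  s6:0 → peak 4
Unblind@4: s1:4  s2:4  s3:0  s4:3  s5:3  s6:3 → peak 4
Best is Unblind@3, peak 4.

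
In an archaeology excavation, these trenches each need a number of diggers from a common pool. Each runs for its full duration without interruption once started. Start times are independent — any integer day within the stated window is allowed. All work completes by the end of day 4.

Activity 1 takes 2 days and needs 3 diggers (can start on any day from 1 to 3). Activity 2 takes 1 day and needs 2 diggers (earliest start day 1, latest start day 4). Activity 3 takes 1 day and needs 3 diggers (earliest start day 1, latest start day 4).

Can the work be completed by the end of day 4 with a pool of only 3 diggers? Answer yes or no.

yes

Schedule Activity 1@1, Activity 2@3, Activity 3@4: d1:3  d2:3  d3:2  d4:3 — peak 3 ≤ 3.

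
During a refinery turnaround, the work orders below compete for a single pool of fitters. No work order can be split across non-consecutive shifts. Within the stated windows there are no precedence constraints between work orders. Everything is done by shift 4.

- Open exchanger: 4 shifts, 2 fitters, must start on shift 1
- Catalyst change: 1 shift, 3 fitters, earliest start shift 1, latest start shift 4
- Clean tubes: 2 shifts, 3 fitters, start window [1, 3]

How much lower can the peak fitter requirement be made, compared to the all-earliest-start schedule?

Early-start peak: s1:8  s2:5  s3:2  s4:2 ⇒ 8.
Leveled (Open exchanger@1, Catalyst change@1, Clean tubes@2): s1:5  s2:5  s3:5  s4:2 ⇒ 5.
Reduction 8 − 5 = 3.

3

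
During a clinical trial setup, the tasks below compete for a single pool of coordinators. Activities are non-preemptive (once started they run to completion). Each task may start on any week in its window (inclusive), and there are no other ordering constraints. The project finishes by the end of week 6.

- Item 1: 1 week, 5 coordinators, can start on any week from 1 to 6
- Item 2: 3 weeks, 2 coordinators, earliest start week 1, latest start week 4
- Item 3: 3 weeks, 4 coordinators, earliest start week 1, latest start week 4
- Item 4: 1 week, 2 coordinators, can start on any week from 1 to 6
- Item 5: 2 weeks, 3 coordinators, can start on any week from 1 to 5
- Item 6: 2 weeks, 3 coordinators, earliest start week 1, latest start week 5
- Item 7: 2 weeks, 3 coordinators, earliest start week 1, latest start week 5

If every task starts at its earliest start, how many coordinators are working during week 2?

15

At early start, week 2 has: Item 2, Item 3, Item 5, Item 6, Item 7.
Demand: 2 + 4 + 3 + 3 + 3 = 15.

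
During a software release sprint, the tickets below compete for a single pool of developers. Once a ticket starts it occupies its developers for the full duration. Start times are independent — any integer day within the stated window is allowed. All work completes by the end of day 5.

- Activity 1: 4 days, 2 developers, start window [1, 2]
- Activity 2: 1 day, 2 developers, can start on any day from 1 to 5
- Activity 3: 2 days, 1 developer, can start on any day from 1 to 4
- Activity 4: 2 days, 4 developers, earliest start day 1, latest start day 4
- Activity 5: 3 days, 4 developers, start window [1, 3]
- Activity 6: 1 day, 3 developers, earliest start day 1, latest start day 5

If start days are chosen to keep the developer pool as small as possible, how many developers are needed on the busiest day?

Early-start (Activity 1@1, Activity 2@1, Activity 3@1, Activity 4@1, Activity 5@1, Activity 6@1) gives peak 16: d1:16  d2:11  d3:6  d4:2  d5:0.
Shift Activity 3→2, Activity 5→3, Activity 6→5.
Schedule Activity 1@1, Activity 2@1, Activity 3@2, Activity 4@1, Activity 5@3, Activity 6@5: d1:8  d2:7  d3:7  d4:6  d5:7 — peak 8.

8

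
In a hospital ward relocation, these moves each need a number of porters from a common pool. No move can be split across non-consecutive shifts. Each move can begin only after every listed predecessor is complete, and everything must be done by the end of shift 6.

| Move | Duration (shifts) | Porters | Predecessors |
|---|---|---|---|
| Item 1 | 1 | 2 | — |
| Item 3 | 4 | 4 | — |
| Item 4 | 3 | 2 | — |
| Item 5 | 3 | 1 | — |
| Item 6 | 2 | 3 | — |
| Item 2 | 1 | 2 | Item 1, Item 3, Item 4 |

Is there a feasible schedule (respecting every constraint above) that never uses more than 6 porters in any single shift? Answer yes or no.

Schedule Item 1@5, Item 3@1, Item 4@1, Item 5@4, Item 6@5, Item 2@6: s1:6  s2:6  s3:6  s4:5  s5:6  s6:6 — peak 6 ≤ 6.

yes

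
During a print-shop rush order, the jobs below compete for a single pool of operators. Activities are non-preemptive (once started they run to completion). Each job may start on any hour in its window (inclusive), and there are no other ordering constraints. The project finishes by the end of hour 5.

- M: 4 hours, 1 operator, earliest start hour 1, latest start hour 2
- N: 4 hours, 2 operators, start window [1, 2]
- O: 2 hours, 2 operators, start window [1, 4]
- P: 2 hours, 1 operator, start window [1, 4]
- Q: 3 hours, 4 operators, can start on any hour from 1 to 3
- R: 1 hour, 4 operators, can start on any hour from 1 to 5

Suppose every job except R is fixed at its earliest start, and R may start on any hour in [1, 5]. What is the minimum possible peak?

10

R@1: h1:14  h2:10  h3:7  h4:3  h5:0 → peak 14
R@2: h1:10  h2:14  h3:7  h4:3  h5:0 → peak 14
R@3: h1:10  h2:10  h3:11  h4:3  h5:0 → peak 11
R@4: h1:10  h2:10  h3:7  h4:7  h5:0 → peak 10
R@5: h1:10  h2:10  h3:7  h4:3  h5:4 → peak 10
Best is R@4, peak 10.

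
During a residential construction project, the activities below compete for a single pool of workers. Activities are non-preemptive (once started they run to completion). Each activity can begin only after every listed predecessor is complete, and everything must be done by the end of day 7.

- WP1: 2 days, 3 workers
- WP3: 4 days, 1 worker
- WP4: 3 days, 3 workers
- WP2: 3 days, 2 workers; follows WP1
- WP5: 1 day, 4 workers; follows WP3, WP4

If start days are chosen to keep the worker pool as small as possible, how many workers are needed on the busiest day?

6

Early-start (WP1@1, WP3@1, WP4@1, WP2@3, WP5@5) gives peak 7: d1:7  d2:7  d3:6  d4:3  d5:6  d6:0  d7:0.
Shift WP4→3, WP5→6.
Schedule WP1@1, WP3@1, WP4@3, WP2@3, WP5@6: d1:4  d2:4  d3:6  d4:6  d5:5  d6:4  d7:0 — peak 6.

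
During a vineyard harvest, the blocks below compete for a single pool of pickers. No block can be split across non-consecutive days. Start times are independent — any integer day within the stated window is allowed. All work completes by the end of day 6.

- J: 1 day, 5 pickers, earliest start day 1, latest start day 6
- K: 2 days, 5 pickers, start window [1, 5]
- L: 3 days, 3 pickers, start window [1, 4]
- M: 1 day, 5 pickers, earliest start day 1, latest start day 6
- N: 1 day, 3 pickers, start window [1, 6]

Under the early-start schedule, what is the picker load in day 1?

21

At early start, day 1 has: J, K, L, M, N.
Demand: 5 + 5 + 3 + 5 + 3 = 21.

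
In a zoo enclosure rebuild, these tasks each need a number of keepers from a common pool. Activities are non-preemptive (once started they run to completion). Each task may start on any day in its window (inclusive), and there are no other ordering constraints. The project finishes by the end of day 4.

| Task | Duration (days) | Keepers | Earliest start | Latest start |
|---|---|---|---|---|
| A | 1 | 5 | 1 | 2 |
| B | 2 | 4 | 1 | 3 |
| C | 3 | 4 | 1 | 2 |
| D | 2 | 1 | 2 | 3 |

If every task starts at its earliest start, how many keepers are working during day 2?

9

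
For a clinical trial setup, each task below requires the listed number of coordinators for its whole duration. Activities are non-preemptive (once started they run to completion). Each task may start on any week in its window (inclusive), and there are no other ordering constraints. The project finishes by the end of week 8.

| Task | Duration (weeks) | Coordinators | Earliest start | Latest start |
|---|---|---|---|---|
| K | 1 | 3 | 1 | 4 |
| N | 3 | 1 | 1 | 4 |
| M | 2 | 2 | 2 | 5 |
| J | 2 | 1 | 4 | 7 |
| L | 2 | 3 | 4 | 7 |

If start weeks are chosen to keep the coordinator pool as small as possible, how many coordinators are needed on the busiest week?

Early-start (K@1, N@1, M@2, J@4, L@4) gives peak 4: w1:4  w2:3  w3:3  w4:4  w5:4  w6:0  w7:0  w8:0.
Shift N→2, L→6.
Schedule K@1, N@2, M@2, J@4, L@6: w1:3  w2:3  w3:3  w4:2  w5:1  w6:3  w7:3  w8:0 — peak 3.
Total coordinator-weeks = 18 over 8 weeks ⇒ peak ≥ ⌈18/8⌉ = 3, so 3 is optimal.

3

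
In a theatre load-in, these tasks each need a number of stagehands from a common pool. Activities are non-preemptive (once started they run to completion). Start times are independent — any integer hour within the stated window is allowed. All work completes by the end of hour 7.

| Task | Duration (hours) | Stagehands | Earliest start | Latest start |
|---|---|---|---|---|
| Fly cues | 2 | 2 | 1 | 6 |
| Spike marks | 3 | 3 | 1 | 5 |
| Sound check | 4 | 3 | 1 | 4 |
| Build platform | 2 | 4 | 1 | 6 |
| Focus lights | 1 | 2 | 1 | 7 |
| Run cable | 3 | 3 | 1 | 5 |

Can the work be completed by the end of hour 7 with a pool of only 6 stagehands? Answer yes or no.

no

Total stagehand-hours = 44; over 7 hours the average is 44/7 > 6, so some hour must exceed 6.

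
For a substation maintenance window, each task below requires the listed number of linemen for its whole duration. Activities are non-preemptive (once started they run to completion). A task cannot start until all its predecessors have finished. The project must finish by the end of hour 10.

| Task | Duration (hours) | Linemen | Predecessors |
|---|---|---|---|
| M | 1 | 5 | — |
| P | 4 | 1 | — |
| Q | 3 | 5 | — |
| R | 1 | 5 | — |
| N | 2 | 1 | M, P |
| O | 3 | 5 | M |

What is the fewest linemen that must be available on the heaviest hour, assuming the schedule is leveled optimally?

6

Early-start (M@1, P@1, Q@1, R@1, N@5, O@2) gives peak 16: h1:16  h2:11  h3:11  h4:6  h5:1  h6:1  h7:0  h8:0  h9:0  h10:0.
Shift Q→2, R→5, O→6.
Schedule M@1, P@1, Q@2, R@5, N@5, O@6: h1:6  h2:6  h3:6  h4:6  h5:6  h6:6  h7:5  h8:5  h9:0  h10:0 — peak 6.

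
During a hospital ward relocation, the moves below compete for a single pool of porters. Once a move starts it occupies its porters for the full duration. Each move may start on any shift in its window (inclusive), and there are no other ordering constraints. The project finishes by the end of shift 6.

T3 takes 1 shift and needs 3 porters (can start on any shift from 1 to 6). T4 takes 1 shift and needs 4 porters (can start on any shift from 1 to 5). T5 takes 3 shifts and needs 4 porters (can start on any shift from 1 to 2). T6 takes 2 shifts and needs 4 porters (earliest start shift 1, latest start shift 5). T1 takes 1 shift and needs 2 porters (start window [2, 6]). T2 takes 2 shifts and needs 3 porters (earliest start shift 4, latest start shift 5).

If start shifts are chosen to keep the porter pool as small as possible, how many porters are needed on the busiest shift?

7

Early-start (T3@1, T4@1, T5@1, T6@1, T1@2, T2@4) gives peak 15: s1:15  s2:10  s3:4  s4:3  s5:3  s6:0.
Shift T5→2, T6→5.
Schedule T3@1, T4@1, T5@2, T6@5, T1@2, T2@4: s1:7  s2:6  s3:4  s4:7  s5:7  s6:4 — peak 7.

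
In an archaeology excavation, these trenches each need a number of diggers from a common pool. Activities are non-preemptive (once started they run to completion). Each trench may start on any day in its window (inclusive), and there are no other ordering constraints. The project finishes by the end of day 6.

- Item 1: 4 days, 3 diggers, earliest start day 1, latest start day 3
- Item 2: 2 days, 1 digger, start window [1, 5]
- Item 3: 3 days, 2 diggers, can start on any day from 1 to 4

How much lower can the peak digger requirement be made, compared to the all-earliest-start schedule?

1

Early-start peak: d1:6  d2:6  d3:5  d4:3  d5:0  d6:0 ⇒ 6.
Leveled (Item 1@1, Item 2@1, Item 3@3): d1:4  d2:4  d3:5  d4:5  d5:2  d6:0 ⇒ 5.
Reduction 6 − 5 = 1.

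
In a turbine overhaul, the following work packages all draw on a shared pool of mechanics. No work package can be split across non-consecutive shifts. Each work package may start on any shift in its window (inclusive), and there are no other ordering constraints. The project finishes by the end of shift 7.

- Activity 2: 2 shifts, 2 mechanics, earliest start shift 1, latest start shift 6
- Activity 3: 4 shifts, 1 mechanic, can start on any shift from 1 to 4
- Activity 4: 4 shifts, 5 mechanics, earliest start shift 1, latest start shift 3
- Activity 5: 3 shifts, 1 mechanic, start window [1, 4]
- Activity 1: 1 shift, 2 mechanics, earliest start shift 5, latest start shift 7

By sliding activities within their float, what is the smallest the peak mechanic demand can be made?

6

Early-start (Activity 2@1, Activity 3@1, Activity 4@1, Activity 5@1, Activity 1@5) gives peak 9: s1:9  s2:9  s3:7  s4:6  s5:2  s6:0  s7:0.
Shift Activity 3→4, Activity 4→3, Activity 1→7.
Schedule Activity 2@1, Activity 3@4, Activity 4@3, Activity 5@1, Activity 1@7: s1:3  s2:3  s3:6  s4:6  s5:6  s6:6  s7:3 — peak 6.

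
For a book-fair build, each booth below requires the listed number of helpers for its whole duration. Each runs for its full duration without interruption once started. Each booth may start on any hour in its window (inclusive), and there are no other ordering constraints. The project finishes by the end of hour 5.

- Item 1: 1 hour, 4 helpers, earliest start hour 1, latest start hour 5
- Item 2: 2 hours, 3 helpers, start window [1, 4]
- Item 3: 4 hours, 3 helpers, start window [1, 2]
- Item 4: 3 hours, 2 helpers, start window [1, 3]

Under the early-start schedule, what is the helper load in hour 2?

At early start, hour 2 has: Item 2, Item 3, Item 4.
Demand: 3 + 3 + 2 = 8.

8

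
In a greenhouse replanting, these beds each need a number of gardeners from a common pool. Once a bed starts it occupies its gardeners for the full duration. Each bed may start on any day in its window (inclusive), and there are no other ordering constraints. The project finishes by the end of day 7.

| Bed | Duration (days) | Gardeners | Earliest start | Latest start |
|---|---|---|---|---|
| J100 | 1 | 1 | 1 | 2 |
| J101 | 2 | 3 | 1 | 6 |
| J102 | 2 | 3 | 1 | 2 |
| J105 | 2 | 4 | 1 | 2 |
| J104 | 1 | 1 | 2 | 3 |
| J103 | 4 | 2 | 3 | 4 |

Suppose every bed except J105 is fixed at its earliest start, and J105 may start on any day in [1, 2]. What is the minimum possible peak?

11

J105@1: d1:11  d2:11  d3:2  d4:2  d5:2  d6:2  d7:0 → peak 11
J105@2: d1:7  d2:11  d3:6  d4:2  d5:2  d6:2  d7:0 → peak 11
Best is J105@1, peak 11.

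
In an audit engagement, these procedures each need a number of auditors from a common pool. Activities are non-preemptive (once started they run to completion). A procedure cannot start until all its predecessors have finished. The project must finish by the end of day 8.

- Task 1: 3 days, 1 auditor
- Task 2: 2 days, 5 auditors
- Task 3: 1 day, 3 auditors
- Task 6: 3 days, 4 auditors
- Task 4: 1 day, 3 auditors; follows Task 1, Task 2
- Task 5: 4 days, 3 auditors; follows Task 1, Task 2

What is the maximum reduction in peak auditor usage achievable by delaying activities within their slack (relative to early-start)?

Early-start peak: d1:13  d2:10  d3:5  d4:6  d5:3  d6:3  d7:3  d8:0 ⇒ 13.
Leveled (Task 1@1, Task 2@1, Task 3@3, Task 6@4, Task 4@4, Task 5@5): d1:6  d2:6  d3:4  d4:7  d5:7  d6:7  d7:3  d8:3 ⇒ 7.
Reduction 13 − 7 = 6.

6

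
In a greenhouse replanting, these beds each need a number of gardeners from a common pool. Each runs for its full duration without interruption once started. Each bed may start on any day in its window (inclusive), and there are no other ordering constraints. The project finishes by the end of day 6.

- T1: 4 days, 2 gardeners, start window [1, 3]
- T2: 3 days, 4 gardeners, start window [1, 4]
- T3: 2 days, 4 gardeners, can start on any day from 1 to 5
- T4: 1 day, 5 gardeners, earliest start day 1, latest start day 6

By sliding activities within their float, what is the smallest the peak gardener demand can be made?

6

Early-start (T1@1, T2@1, T3@1, T4@1) gives peak 15: d1:15  d2:10  d3:6  d4:2  d5:0  d6:0.
Shift T3→4, T4→6.
Schedule T1@1, T2@1, T3@4, T4@6: d1:6  d2:6  d3:6  d4:6  d5:4  d6:5 — peak 6.
Total gardener-days = 33 over 6 days ⇒ peak ≥ ⌈33/6⌉ = 6, so 6 is optimal.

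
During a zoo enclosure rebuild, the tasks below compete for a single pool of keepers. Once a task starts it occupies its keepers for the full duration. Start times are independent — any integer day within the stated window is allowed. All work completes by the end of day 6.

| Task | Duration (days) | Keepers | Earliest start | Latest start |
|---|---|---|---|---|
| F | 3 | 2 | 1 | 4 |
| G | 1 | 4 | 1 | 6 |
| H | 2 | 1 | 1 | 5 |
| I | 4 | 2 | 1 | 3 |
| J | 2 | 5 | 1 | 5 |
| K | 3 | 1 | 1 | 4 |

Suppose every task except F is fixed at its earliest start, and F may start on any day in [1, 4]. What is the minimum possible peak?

13

F@1: d1:15  d2:11  d3:5  d4:2  d5:0  d6:0 → peak 15
F@2: d1:13  d2:11  d3:5  d4:4  d5:0  d6:0 → peak 13
F@3: d1:13  d2:9  d3:5  d4:4  d5:2  d6:0 → peak 13
F@4: d1:13  d2:9  d3:3  d4:4  d5:2  d6:2 → peak 13
Best is F@2, peak 13.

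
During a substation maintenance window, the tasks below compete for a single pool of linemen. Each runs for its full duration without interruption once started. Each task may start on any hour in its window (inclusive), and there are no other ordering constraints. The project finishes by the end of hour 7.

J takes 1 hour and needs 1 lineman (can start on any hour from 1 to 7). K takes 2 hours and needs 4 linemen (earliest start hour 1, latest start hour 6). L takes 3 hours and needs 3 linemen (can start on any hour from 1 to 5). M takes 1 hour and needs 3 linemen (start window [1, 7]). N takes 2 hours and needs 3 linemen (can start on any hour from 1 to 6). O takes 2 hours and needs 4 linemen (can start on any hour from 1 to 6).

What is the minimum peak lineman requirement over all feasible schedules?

Early-start (J@1, K@1, L@1, M@1, N@1, O@1) gives peak 18: h1:18  h2:14  h3:3  h4:0  h5:0  h6:0  h7:0.
Shift L→3, M→3, N→4, O→6.
Schedule J@1, K@1, L@3, M@3, N@4, O@6: h1:5  h2:4  h3:6  h4:6  h5:6  h6:4  h7:4 — peak 6.

6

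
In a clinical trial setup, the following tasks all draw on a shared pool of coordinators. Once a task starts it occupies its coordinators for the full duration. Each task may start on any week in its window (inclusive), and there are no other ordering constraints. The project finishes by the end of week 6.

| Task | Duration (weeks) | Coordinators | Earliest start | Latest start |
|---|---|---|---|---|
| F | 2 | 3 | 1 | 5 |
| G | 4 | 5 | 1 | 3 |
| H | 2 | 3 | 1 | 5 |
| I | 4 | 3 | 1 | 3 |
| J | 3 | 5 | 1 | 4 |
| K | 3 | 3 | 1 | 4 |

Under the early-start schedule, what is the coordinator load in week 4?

At early start, week 4 has: G, I.
Demand: 5 + 3 = 8.

8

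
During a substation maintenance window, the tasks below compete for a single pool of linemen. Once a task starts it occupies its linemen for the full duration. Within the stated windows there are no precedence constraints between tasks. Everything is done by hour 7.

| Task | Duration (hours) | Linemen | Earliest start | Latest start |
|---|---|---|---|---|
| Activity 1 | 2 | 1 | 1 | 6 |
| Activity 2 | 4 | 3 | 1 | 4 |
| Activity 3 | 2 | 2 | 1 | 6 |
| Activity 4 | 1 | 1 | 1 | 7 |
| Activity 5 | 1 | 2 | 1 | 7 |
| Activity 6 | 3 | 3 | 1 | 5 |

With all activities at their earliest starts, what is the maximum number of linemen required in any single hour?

12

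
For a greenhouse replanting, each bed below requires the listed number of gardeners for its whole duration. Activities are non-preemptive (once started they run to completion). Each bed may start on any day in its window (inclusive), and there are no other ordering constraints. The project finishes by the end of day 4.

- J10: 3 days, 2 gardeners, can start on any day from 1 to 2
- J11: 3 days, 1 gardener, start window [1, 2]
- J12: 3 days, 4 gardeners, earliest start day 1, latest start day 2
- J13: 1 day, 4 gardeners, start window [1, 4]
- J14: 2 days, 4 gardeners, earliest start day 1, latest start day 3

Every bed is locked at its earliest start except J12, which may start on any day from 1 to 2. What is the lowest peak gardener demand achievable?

11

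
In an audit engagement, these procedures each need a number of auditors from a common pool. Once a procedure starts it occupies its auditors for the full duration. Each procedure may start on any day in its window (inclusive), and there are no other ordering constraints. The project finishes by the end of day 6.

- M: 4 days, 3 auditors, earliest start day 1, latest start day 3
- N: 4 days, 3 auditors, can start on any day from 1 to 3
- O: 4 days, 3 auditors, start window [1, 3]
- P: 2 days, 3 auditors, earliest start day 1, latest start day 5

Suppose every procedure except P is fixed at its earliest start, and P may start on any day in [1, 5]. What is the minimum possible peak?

9

P@1: d1:12  d2:12  d3:9  d4:9  d5:0  d6:0 → peak 12
P@2: d1:9  d2:12  d3:12  d4:9  d5:0  d6:0 → peak 12
P@3: d1:9  d2:9  d3:12  d4:12  d5:0  d6:0 → peak 12
P@4: d1:9  d2:9  d3:9  d4:12  d5:3  d6:0 → peak 12
P@5: d1:9  d2:9  d3:9  d4:9  d5:3  d6:3 → peak 9
Best is P@5, peak 9.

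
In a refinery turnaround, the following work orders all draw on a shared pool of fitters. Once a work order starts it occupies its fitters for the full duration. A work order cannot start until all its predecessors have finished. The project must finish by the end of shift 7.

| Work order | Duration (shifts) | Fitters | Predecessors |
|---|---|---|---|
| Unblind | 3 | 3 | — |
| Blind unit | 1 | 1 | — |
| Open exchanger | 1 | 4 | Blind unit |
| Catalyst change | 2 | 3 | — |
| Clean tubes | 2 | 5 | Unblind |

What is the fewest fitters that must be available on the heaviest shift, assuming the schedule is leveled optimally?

6

Early-start (Unblind@1, Blind unit@1, Open exchanger@2, Catalyst change@1, Clean tubes@4) gives peak 10: s1:7  s2:10  s3:3  s4:5  s5:5  s6:0  s7:0.
Shift Open exchanger→4, Catalyst change→2, Clean tubes→5.
Schedule Unblind@1, Blind unit@1, Open exchanger@4, Catalyst change@2, Clean tubes@5: s1:4  s2:6  s3:6  s4:4  s5:5  s6:5  s7:0 — peak 6.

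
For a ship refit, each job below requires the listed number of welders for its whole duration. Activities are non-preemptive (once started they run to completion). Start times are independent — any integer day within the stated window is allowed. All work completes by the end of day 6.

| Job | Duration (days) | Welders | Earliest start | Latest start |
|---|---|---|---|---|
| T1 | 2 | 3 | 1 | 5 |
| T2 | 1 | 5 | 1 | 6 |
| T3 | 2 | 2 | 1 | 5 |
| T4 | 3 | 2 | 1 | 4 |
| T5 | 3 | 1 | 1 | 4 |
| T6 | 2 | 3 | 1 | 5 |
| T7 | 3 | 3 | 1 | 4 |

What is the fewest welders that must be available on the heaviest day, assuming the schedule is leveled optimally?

7

Early-start (T1@1, T2@1, T3@1, T4@1, T5@1, T6@1, T7@1) gives peak 19: d1:19  d2:14  d3:6  d4:0  d5:0  d6:0.
Shift T2→3, T5→4, T6→4, T7→4.
Schedule T1@1, T2@3, T3@1, T4@1, T5@4, T6@4, T7@4: d1:7  d2:7  d3:7  d4:7  d5:7  d6:4 — peak 7.
Total welder-days = 39 over 6 days ⇒ peak ≥ ⌈39/6⌉ = 7, so 7 is optimal.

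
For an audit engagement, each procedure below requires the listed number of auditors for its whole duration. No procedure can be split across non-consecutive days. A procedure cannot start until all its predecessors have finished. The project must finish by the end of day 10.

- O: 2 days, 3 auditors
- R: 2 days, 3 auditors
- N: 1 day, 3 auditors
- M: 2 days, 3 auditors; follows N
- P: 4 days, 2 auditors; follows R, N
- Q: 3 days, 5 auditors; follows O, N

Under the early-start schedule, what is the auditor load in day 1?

9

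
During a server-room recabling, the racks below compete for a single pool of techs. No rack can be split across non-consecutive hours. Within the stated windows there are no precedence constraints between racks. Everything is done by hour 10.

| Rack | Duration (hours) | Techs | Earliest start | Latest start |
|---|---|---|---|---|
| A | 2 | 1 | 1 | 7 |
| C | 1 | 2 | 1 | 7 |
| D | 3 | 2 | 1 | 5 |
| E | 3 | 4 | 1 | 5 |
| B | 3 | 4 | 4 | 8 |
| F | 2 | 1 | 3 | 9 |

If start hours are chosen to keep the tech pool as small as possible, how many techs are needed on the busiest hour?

4

Early-start (A@1, C@1, D@1, E@1, B@4, F@3) gives peak 9: h1:9  h2:7  h3:7  h4:5  h5:4  h6:4  h7:0  h8:0  h9:0  h10:0.
Shift D→2, E→5, B→8.
Schedule A@1, C@1, D@2, E@5, B@8, F@3: h1:3  h2:3  h3:3  h4:3  h5:4  h6:4  h7:4  h8:4  h9:4  h10:4 — peak 4.
Total tech-hours = 36 over 10 hours ⇒ peak ≥ ⌈36/10⌉ = 4, so 4 is optimal.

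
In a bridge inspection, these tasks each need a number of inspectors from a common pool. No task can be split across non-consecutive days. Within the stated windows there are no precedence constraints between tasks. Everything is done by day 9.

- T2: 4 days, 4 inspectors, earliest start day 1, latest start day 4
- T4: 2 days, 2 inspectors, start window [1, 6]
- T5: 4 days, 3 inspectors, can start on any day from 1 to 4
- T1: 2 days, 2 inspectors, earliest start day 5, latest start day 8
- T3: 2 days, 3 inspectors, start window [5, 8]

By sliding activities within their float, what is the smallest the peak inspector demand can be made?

Early-start (T2@1, T4@1, T5@1, T1@5, T3@5) gives peak 9: d1:9  d2:9  d3:7  d4:7  d5:5  d6:5  d7:0  d8:0  d9:0.
Shift T5→3, T3→7.
Schedule T2@1, T4@1, T5@3, T1@5, T3@7: d1:6  d2:6  d3:7  d4:7  d5:5  d6:5  d7:3  d8:3  d9:0 — peak 7.

7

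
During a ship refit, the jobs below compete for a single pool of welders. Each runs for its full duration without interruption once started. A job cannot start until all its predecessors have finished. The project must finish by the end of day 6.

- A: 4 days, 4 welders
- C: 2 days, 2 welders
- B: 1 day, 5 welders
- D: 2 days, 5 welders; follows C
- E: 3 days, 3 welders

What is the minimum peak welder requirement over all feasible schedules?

9

Early-start (A@1, C@1, B@1, D@3, E@1) gives peak 14: d1:14  d2:9  d3:12  d4:9  d5:0  d6:0.
Shift B→3, D→5, E→4.
Schedule A@1, C@1, B@3, D@5, E@4: d1:6  d2:6  d3:9  d4:7  d5:8  d6:8 — peak 9.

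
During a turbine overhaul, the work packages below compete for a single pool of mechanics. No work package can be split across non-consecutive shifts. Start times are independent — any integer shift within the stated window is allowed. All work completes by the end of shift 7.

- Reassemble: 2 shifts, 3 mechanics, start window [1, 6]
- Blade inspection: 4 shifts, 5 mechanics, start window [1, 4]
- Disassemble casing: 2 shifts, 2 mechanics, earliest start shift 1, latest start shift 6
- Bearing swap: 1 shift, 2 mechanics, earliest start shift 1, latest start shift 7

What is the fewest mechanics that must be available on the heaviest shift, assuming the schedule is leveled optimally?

Early-start (Reassemble@1, Blade inspection@1, Disassemble casing@1, Bearing swap@1) gives peak 12: s1:12  s2:10  s3:5  s4:5  s5:0  s6:0  s7:0.
Shift Blade inspection→3, Bearing swap→7.
Schedule Reassemble@1, Blade inspection@3, Disassemble casing@1, Bearing swap@7: s1:5  s2:5  s3:5  s4:5  s5:5  s6:5  s7:2 — peak 5.
Total mechanic-shifts = 32 over 7 shifts ⇒ peak ≥ ⌈32/7⌉ = 5, so 5 is optimal.

5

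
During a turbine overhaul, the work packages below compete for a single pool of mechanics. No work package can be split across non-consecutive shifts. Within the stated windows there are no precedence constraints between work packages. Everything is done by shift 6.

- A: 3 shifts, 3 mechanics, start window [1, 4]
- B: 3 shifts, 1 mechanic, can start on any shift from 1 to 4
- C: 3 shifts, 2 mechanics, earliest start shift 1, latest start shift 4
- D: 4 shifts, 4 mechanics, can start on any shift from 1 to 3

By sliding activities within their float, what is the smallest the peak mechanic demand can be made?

7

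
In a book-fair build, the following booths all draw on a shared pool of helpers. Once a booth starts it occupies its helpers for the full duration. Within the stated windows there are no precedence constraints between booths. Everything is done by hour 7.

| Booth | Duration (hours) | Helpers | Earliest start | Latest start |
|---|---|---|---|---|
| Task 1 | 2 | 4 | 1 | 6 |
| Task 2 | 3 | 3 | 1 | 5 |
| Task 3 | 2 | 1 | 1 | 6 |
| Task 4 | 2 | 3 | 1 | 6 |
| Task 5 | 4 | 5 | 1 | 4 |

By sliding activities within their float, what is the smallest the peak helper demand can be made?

8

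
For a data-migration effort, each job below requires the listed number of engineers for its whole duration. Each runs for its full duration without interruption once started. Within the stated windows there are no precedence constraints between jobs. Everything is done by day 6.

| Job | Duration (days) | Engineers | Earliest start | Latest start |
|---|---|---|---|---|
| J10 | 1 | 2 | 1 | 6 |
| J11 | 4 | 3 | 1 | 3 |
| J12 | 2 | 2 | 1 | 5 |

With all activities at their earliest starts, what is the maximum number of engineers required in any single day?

Early-start schedule: J10@1, J11@1, J12@1.
Load per day: day 1: 7, day 2: 5, day 3: 3, day 4: 3, day 5: 0, day 6: 0.
Peak is 7.

7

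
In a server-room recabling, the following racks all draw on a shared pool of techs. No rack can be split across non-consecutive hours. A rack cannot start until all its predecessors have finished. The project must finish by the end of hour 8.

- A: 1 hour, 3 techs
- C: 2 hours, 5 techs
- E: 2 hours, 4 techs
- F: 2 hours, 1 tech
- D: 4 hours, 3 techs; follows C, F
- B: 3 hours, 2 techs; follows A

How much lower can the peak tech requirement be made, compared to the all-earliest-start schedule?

Early-start peak: h1:13  h2:12  h3:5  h4:5  h5:3  h6:3  h7:0  h8:0 ⇒ 13.
Leveled (A@3, C@1, E@7, F@1, D@3, B@4): h1:6  h2:6  h3:6  h4:5  h5:5  h6:5  h7:4  h8:4 ⇒ 6.
Reduction 13 − 6 = 7.

7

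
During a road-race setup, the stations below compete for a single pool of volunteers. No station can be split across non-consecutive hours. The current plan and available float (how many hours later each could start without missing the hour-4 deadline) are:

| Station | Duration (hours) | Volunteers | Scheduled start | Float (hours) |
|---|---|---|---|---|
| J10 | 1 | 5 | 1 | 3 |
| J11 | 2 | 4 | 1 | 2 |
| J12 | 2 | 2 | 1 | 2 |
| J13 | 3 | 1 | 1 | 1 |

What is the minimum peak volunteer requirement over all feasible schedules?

7

Early-start (J10@1, J11@1, J12@1, J13@1) gives peak 12: h1:12  h2:7  h3:1  h4:0.
Shift J11→2, J13→2.
Schedule J10@1, J11@2, J12@1, J13@2: h1:7  h2:7  h3:5  h4:1 — peak 7.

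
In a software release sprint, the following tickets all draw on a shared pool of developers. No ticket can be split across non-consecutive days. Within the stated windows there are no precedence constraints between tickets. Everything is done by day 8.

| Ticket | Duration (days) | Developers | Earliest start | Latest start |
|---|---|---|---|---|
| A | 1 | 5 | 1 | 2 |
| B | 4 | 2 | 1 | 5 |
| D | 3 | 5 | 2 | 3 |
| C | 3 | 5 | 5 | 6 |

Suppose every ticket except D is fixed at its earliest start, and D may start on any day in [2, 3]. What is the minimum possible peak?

7

D@2: d1:7  d2:7  d3:7  d4:7  d5:5  d6:5  d7:5  d8:0 → peak 7
D@3: d1:7  d2:2  d3:7  d4:7  d5:10  d6:5  d7:5  d8:0 → peak 10
Best is D@2, peak 7.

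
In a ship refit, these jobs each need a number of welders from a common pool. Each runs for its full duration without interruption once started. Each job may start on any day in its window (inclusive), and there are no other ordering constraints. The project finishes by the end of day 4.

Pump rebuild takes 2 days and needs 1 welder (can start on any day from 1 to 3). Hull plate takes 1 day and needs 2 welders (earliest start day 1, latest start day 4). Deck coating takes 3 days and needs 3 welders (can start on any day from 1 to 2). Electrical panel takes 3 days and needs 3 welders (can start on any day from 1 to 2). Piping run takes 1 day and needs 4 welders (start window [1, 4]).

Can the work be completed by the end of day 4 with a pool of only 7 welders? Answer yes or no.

yes

Schedule Pump rebuild@1, Hull plate@1, Deck coating@1, Electrical panel@2, Piping run@4: d1:6  d2:7  d3:6  d4:7 — peak 7 ≤ 7.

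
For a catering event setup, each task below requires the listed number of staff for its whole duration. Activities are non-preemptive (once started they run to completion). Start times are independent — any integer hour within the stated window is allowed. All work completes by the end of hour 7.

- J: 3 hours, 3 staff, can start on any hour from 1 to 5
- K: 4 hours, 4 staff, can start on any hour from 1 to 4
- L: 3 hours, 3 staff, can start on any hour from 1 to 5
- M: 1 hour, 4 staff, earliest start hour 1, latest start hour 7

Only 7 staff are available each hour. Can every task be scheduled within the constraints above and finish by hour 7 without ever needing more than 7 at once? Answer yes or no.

yes

Schedule J@1, K@1, L@4, M@5: h1:7  h2:7  h3:7  h4:7  h5:7  h6:3  h7:0 — peak 7 ≤ 7.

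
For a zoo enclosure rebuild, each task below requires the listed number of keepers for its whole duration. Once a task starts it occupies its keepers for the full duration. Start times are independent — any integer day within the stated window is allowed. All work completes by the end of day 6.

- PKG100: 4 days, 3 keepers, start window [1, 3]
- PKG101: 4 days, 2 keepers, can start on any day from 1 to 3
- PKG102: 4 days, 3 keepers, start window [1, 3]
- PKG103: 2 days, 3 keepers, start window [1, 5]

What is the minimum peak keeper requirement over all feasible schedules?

Early-start (PKG100@1, PKG101@1, PKG102@1, PKG103@1) gives peak 11: d1:11  d2:11  d3:8  d4:8  d5:0  d6:0.
Shift PKG103→5.
Schedule PKG100@1, PKG101@1, PKG102@1, PKG103@5: d1:8  d2:8  d3:8  d4:8  d5:3  d6:3 — peak 8.

8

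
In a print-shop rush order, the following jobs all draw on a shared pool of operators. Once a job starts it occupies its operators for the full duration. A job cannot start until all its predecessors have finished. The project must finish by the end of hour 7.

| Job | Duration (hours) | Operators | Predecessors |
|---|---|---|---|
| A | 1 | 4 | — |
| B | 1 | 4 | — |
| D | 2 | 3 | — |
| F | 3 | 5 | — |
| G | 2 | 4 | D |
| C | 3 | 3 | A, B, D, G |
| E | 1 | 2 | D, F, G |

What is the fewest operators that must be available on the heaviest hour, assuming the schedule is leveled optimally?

Early-start (A@1, B@1, D@1, F@1, G@3, C@5, E@5) gives peak 16: h1:16  h2:8  h3:9  h4:4  h5:5  h6:3  h7:3.
Shift B→2, F→3, E→6.
Schedule A@1, B@2, D@1, F@3, G@3, C@5, E@6: h1:7  h2:7  h3:9  h4:9  h5:8  h6:5  h7:3 — peak 9.

9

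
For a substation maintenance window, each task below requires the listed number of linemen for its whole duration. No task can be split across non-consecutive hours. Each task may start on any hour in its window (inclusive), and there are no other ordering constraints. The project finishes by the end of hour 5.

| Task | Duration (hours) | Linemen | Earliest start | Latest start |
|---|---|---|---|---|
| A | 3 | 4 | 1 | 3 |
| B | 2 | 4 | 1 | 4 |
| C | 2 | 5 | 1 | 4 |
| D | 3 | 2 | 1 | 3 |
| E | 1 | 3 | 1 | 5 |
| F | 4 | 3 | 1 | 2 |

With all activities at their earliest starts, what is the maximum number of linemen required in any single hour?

21

Early-start schedule: A@1, B@1, C@1, D@1, E@1, F@1.
Load per hour: hour 1: 21, hour 2: 18, hour 3: 9, hour 4: 3, hour 5: 0.
Peak is 21.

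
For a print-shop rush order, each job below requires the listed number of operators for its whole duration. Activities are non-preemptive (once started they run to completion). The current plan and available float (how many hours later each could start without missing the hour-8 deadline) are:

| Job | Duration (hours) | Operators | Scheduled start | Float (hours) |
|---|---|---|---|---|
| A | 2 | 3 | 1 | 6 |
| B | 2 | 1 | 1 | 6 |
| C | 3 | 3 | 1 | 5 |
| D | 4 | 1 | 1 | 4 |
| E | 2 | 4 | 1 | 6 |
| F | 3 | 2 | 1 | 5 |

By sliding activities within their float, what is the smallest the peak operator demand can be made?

Early-start (A@1, B@1, C@1, D@1, E@1, F@1) gives peak 14: h1:14  h2:14  h3:6  h4:1  h5:0  h6:0  h7:0  h8:0.
Shift C→5, E→3, F→5.
Schedule A@1, B@1, C@5, D@1, E@3, F@5: h1:5  h2:5  h3:5  h4:5  h5:5  h6:5  h7:5  h8:0 — peak 5.
Total operator-hours = 35 over 8 hours ⇒ peak ≥ ⌈35/8⌉ = 5, so 5 is optimal.

5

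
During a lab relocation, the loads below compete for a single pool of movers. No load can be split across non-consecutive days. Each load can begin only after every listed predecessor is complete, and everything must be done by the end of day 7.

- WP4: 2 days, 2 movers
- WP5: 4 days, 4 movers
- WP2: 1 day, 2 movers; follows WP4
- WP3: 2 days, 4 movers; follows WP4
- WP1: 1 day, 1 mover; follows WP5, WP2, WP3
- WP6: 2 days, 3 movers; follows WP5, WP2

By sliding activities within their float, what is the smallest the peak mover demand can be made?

Early-start (WP4@1, WP5@1, WP2@3, WP3@3, WP1@5, WP6@5) gives peak 10: d1:6  d2:6  d3:10  d4:8  d5:4  d6:3  d7:0.
Shift WP3→5, WP1→7.
Schedule WP4@1, WP5@1, WP2@3, WP3@5, WP1@7, WP6@5: d1:6  d2:6  d3:6  d4:4  d5:7  d6:7  d7:1 — peak 7.

7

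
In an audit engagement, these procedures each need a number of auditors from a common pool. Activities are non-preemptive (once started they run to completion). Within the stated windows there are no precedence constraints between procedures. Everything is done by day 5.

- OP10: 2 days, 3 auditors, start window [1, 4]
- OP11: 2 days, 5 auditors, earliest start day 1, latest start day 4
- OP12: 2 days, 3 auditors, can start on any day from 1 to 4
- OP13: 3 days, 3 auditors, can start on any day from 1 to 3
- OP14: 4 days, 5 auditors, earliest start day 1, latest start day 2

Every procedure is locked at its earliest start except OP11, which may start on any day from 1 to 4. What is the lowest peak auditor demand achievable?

OP11@1: d1:19  d2:19  d3:8  d4:5  d5:0 → peak 19
OP11@2: d1:14  d2:19  d3:13  d4:5  d5:0 → peak 19
OP11@3: d1:14  d2:14  d3:13  d4:10  d5:0 → peak 14
OP11@4: d1:14  d2:14  d3:8  d4:10  d5:5 → peak 14
Best is OP11@3, peak 14.

14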